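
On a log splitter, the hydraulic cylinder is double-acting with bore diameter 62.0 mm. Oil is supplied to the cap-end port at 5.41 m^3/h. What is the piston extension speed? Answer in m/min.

v ≈ 29.9 m/min

Cap-side area A_cap = π/4 × (62.0 mm)² = 3019 mm^2
v = Q / A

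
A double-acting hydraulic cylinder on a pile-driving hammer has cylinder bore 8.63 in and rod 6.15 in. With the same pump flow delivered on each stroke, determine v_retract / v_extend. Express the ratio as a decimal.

v_ret/v_ext ≈ 2.03

Cap-side area A_cap = π/4 × (8.63 in)² = 58.49 in^2
Rod-side annular area A_ann = π/4 × (8.63² − 6.15²) = 28.79 in^2
For equal Q, v ∝ 1/A, so v_ret/v_ext = A_cap/A_ann.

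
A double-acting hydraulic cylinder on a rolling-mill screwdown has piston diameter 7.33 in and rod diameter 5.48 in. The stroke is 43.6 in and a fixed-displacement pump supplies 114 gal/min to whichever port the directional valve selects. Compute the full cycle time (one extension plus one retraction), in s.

t ≈ 6.04 s

Cap-side area A_cap = π/4 × (7.33 in)² = 42.20 in^2
Rod-side annular area A_ann = π/4 × (7.33² − 5.48²) = 18.61 in^2
t_ext = A_cap·L/Q = 4.192 s
t_ret = A_ann·L/Q = 1.849 s
t_cycle = t_ext + t_ret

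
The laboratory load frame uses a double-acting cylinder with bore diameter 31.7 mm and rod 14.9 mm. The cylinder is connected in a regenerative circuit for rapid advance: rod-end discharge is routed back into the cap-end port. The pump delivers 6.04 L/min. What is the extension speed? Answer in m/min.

v ≈ 34.6 m/min

In regeneration the rod-end outflow joins the pump flow into the cap end, so the net volume the pump must supply per unit advance equals the rod cross-section area.
Rod cross-section A_rod = π/4 × (14.9 mm)² = 174.4 mm^2
v = Q_pump / A_rod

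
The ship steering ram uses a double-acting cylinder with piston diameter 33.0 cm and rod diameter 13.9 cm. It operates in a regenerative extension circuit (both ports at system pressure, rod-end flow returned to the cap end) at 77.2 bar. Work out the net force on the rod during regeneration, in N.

With equal pressure on both faces, forces on the annular region cancel; the net push is pressure × rod cross-section.
Rod cross-section A_rod = π/4 × (13.9 cm)² = 151.7 cm^2
F = P × A_rod

F ≈ 1.17e5 N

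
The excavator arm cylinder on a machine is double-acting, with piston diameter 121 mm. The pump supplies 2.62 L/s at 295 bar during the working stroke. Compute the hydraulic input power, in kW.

W ≈ 77.3 kW

Hydraulic power = P × Q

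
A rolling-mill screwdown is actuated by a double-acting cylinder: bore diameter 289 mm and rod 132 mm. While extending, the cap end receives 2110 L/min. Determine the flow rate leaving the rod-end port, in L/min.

Q_out ≈ 1670 L/min

Cap-side area A_cap = π/4 × (289 mm)² = 65600 mm^2
Rod-side annular area A_ann = π/4 × (289² − 132²) = 51910 mm^2
Piston speed v = Q_in/A_cap; rod-end outflow Q_out = v × A_ann = Q_in × A_ann/A_cap.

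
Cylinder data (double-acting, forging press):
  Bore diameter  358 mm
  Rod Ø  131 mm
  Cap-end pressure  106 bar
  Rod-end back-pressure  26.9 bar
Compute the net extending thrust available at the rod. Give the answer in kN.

F ≈ 832 kN

Cap-side area A_cap = π/4 × (358 mm)² = 1.007e5 mm^2
Rod-side annular area A_ann = π/4 × (358² − 131²) = 87180 mm^2
Net thrust = P_cap·A_cap − P_rod·A_ann = 1067 kN − 234.5 kN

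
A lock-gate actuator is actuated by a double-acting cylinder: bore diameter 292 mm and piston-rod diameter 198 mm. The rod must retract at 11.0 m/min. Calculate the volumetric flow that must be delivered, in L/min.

Q ≈ 398 L/min

Rod-side annular area A_ann = π/4 × (292² − 198²) = 36180 mm^2
Q = A × v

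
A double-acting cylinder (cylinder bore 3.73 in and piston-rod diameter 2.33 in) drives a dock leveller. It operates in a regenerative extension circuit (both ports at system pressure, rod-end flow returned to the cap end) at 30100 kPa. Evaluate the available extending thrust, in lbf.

With equal pressure on both faces, forces on the annular region cancel; the net push is pressure × rod cross-section.
Rod cross-section A_rod = π/4 × (2.33 in)² = 4.264 in^2
F = P × A_rod

F ≈ 18600 lbf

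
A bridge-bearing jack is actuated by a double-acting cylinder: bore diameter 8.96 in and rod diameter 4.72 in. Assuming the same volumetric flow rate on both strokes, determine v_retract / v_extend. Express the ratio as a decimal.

Cap-side area A_cap = π/4 × (8.96 in)² = 63.05 in^2
Rod-side annular area A_ann = π/4 × (8.96² − 4.72²) = 45.56 in^2
For equal Q, v ∝ 1/A, so v_ret/v_ext = A_cap/A_ann.

v_ret/v_ext ≈ 1.38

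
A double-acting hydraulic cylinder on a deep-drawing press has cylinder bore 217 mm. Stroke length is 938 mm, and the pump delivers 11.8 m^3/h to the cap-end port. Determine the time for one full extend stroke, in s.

Cap-side area A_cap = π/4 × (217 mm)² = 36980 mm^2
Swept volume V = A × L; t = V / Q = A·L / Q

t ≈ 10.6 s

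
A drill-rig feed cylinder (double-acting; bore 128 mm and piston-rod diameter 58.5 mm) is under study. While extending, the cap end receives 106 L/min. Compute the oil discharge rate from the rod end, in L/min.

Q_out ≈ 83.9 L/min

Cap-side area A_cap = π/4 × (128 mm)² = 12870 mm^2
Rod-side annular area A_ann = π/4 × (128² − 58.5²) = 10180 mm^2
Piston speed v = Q_in/A_cap; rod-end outflow Q_out = v × A_ann = Q_in × A_ann/A_cap.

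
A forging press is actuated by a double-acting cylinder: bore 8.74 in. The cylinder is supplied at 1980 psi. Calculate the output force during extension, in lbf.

F ≈ 1.19e5 lbf

Cap-side area A_cap = π/4 × (8.74 in)² = 59.99 in^2
F = P × A_cap = 1980 psi × A_cap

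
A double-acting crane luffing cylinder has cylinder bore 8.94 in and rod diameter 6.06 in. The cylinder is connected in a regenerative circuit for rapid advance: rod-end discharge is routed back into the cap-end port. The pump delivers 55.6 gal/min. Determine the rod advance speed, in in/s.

In regeneration the rod-end outflow joins the pump flow into the cap end, so the net volume the pump must supply per unit advance equals the rod cross-section area.
Rod cross-section A_rod = π/4 × (6.06 in)² = 28.84 in^2
v = Q_pump / A_rod

v ≈ 7.42 in/s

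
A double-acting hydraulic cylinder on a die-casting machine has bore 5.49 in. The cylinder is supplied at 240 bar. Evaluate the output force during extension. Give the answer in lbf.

Cap-side area A_cap = π/4 × (5.49 in)² = 23.67 in^2
F = P × A_cap = 240 bar × A_cap

F ≈ 82400 lbf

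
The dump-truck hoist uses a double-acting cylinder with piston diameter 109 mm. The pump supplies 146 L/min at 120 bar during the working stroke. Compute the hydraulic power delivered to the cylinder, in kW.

W ≈ 29.2 kW

Hydraulic power = P × Q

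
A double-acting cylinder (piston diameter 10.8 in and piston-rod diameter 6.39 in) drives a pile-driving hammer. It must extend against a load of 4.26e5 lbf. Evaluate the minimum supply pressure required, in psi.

Cap-side area A_cap = π/4 × (10.8 in)² = 91.61 in^2
P = F / A = 4.26e5 lbf / A

P ≈ 4650 psi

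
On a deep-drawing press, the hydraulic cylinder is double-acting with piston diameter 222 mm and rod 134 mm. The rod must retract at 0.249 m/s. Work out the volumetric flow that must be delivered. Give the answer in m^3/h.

Q ≈ 22.1 m^3/h

Rod-side annular area A_ann = π/4 × (222² − 134²) = 24600 mm^2
Q = A × v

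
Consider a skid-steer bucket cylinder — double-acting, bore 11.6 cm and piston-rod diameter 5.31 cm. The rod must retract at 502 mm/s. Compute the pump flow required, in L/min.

Q ≈ 252 L/min

Rod-side annular area A_ann = π/4 × (11.6² − 5.31²) = 83.54 cm^2
Q = A × v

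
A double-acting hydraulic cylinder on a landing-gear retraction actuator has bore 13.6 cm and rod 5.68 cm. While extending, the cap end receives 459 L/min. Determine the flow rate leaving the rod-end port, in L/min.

Cap-side area A_cap = π/4 × (13.6 cm)² = 145.3 cm^2
Rod-side annular area A_ann = π/4 × (13.6² − 5.68²) = 119.9 cm^2
Piston speed v = Q_in/A_cap; rod-end outflow Q_out = v × A_ann = Q_in × A_ann/A_cap.

Q_out ≈ 379 L/min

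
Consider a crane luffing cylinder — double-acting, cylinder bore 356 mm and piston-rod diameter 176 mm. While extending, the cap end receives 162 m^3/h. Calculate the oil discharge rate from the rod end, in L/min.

Q_out ≈ 2040 L/min

Cap-side area A_cap = π/4 × (356 mm)² = 99540 mm^2
Rod-side annular area A_ann = π/4 × (356² − 176²) = 75210 mm^2
Piston speed v = Q_in/A_cap; rod-end outflow Q_out = v × A_ann = Q_in × A_ann/A_cap.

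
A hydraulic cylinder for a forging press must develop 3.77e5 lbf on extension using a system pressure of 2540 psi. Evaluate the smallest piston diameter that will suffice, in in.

Extension force acts on the full piston face: F = P × (π/4)D².
D = √(4F / (πP)) = √(4 × 3.77e5 lbf / (π × 2540 psi))

D ≈ 13.7 in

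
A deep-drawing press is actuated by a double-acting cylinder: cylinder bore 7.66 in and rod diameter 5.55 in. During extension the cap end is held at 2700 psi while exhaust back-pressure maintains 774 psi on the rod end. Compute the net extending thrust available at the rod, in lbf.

Cap-side area A_cap = π/4 × (7.66 in)² = 46.08 in^2
Rod-side annular area A_ann = π/4 × (7.66² − 5.55²) = 21.89 in^2
Net thrust = P_cap·A_cap − P_rod·A_ann = 1.244e5 lbf − 16940 lbf

F ≈ 1.07e5 lbf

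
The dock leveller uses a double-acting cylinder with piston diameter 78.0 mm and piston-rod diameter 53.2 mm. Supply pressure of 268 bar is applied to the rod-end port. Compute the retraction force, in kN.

Rod-side annular area A_ann = π/4 × (78.0² − 53.2²) = 2555 mm^2
On retraction the pressure acts on the annular area (bore minus rod).
F = P × A_ann

F ≈ 68.5 kN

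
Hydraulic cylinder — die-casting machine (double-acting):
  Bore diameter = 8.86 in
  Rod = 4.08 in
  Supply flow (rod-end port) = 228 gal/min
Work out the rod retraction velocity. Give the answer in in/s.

v ≈ 18.1 in/s

Rod-side annular area A_ann = π/4 × (8.86² − 4.08²) = 48.58 in^2
Flow into the rod-end port fills the annular volume.
v = Q / A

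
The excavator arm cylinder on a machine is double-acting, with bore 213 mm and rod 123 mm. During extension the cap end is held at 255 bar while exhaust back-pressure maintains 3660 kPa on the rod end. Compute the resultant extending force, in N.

Cap-side area A_cap = π/4 × (213 mm)² = 35630 mm^2
Rod-side annular area A_ann = π/4 × (213² − 123²) = 23750 mm^2
Net thrust = P_cap·A_cap − P_rod·A_ann = 9.086e5 N − 86930 N

F ≈ 8.22e5 N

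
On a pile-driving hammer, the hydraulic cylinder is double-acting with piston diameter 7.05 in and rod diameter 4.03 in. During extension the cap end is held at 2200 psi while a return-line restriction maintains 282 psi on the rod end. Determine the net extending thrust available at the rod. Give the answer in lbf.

Cap-side area A_cap = π/4 × (7.05 in)² = 39.04 in^2
Rod-side annular area A_ann = π/4 × (7.05² − 4.03²) = 26.28 in^2
Net thrust = P_cap·A_cap − P_rod·A_ann = 85880 lbf − 7411 lbf

F ≈ 78500 lbf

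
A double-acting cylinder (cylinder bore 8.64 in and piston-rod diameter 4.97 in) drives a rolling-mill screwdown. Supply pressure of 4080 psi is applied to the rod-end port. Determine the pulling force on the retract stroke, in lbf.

Rod-side annular area A_ann = π/4 × (8.64² − 4.97²) = 39.23 in^2
On retraction the pressure acts on the annular area (bore minus rod).
F = P × A_ann

F ≈ 1.60e5 lbf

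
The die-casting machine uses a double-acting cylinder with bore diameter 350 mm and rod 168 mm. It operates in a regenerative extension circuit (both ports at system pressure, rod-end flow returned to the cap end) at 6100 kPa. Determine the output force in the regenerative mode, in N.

With equal pressure on both faces, forces on the annular region cancel; the net push is pressure × rod cross-section.
Rod cross-section A_rod = π/4 × (168 mm)² = 22170 mm^2
F = P × A_rod

F ≈ 1.35e5 N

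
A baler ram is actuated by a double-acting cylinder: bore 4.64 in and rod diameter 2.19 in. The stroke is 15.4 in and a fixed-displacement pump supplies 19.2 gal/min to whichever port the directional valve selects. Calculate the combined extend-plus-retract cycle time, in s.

t ≈ 6.26 s

Cap-side area A_cap = π/4 × (4.64 in)² = 16.91 in^2
Rod-side annular area A_ann = π/4 × (4.64² − 2.19²) = 13.14 in^2
t_ext = A_cap·L/Q = 3.523 s
t_ret = A_ann·L/Q = 2.738 s
t_cycle = t_ext + t_ret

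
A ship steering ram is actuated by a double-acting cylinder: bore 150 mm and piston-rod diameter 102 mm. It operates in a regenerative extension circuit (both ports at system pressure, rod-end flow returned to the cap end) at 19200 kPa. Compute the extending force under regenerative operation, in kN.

With equal pressure on both faces, forces on the annular region cancel; the net push is pressure × rod cross-section.
Rod cross-section A_rod = π/4 × (102 mm)² = 8171 mm^2
F = P × A_rod

F ≈ 157 kN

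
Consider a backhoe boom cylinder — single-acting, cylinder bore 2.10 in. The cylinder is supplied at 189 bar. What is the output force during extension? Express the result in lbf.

F ≈ 9490 lbf

Cap-side area A_cap = π/4 × (2.10 in)² = 3.464 in^2
F = P × A_cap = 189 bar × A_cap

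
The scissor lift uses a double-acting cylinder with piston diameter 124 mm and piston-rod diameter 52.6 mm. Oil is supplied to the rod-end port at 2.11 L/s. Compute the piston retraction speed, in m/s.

Rod-side annular area A_ann = π/4 × (124² − 52.6²) = 9903 mm^2
Flow into the rod-end port fills the annular volume.
v = Q / A

v ≈ 0.213 m/s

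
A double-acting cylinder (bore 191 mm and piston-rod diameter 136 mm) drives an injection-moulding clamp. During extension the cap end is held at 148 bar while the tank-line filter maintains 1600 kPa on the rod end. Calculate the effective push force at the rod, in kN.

F ≈ 401 kN

Cap-side area A_cap = π/4 × (191 mm)² = 28650 mm^2
Rod-side annular area A_ann = π/4 × (191² − 136²) = 14130 mm^2
Net thrust = P_cap·A_cap − P_rod·A_ann = 424.1 kN − 22.60 kN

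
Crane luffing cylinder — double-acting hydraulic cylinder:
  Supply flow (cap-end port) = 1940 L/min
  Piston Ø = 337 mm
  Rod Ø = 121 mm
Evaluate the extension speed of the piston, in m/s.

v ≈ 0.362 m/s

Cap-side area A_cap = π/4 × (337 mm)² = 89200 mm^2
v = Q / A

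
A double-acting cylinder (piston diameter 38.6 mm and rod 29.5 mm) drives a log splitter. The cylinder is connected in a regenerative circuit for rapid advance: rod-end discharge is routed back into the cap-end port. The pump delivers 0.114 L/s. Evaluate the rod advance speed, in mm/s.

v ≈ 167 mm/s

In regeneration the rod-end outflow joins the pump flow into the cap end, so the net volume the pump must supply per unit advance equals the rod cross-section area.
Rod cross-section A_rod = π/4 × (29.5 mm)² = 683.5 mm^2
v = Q_pump / A_rod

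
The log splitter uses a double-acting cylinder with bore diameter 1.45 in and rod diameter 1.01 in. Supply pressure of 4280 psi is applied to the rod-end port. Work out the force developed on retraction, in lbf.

Rod-side annular area A_ann = π/4 × (1.45² − 1.01²) = 0.8501 in^2
On retraction the pressure acts on the annular area (bore minus rod).
F = P × A_ann

F ≈ 3640 lbf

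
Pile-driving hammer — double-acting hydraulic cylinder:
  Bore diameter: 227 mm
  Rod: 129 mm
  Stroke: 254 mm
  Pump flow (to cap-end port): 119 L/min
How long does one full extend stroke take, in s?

t ≈ 5.18 s

Cap-side area A_cap = π/4 × (227 mm)² = 40470 mm^2
Swept volume V = A × L; t = V / Q = A·L / Q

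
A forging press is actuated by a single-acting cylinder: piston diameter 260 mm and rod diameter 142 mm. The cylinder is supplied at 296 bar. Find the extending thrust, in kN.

F ≈ 1570 kN

Cap-side area A_cap = π/4 × (260 mm)² = 53090 mm^2
F = P × A_cap = 296 bar × A_cap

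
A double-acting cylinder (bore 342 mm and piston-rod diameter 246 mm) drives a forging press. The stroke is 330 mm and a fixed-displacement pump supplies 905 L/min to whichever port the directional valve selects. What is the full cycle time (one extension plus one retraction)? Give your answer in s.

Cap-side area A_cap = π/4 × (342 mm)² = 91860 mm^2
Rod-side annular area A_ann = π/4 × (342² − 246²) = 44330 mm^2
t_ext = A_cap·L/Q = 2.010 s
t_ret = A_ann·L/Q = 0.9700 s
t_cycle = t_ext + t_ret

t ≈ 2.98 s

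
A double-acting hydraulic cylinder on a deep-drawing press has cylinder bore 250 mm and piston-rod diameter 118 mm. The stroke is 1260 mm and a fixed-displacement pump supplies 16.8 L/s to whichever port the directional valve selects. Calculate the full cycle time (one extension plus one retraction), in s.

t ≈ 6.54 s

Cap-side area A_cap = π/4 × (250 mm)² = 49090 mm^2
Rod-side annular area A_ann = π/4 × (250² − 118²) = 38150 mm^2
t_ext = A_cap·L/Q = 3.682 s
t_ret = A_ann·L/Q = 2.861 s
t_cycle = t_ext + t_ret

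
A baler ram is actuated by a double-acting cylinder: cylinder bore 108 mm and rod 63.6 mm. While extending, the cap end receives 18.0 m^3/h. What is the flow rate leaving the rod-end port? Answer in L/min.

Cap-side area A_cap = π/4 × (108 mm)² = 9161 mm^2
Rod-side annular area A_ann = π/4 × (108² − 63.6²) = 5984 mm^2
Piston speed v = Q_in/A_cap; rod-end outflow Q_out = v × A_ann = Q_in × A_ann/A_cap.

Q_out ≈ 196 L/min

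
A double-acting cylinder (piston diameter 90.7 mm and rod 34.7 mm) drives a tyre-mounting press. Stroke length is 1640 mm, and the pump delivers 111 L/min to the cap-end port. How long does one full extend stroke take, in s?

Cap-side area A_cap = π/4 × (90.7 mm)² = 6461 mm^2
Swept volume V = A × L; t = V / Q = A·L / Q

t ≈ 5.73 s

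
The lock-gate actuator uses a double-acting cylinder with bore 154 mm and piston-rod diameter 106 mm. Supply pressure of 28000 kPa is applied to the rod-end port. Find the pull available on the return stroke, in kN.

F ≈ 274 kN

Rod-side annular area A_ann = π/4 × (154² − 106²) = 9802 mm^2
On retraction the pressure acts on the annular area (bore minus rod).
F = P × A_ann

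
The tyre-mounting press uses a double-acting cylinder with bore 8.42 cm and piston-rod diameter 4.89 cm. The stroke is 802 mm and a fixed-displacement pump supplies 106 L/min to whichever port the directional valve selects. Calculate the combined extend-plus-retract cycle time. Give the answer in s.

Cap-side area A_cap = π/4 × (8.42 cm)² = 55.68 cm^2
Rod-side annular area A_ann = π/4 × (8.42² − 4.89²) = 36.90 cm^2
t_ext = A_cap·L/Q = 2.528 s
t_ret = A_ann·L/Q = 1.675 s
t_cycle = t_ext + t_ret

t ≈ 4.20 s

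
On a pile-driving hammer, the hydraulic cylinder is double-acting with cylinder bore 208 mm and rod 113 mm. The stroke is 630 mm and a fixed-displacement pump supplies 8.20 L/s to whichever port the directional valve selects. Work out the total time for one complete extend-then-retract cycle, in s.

Cap-side area A_cap = π/4 × (208 mm)² = 33980 mm^2
Rod-side annular area A_ann = π/4 × (208² − 113²) = 23950 mm^2
t_ext = A_cap·L/Q = 2.611 s
t_ret = A_ann·L/Q = 1.840 s
t_cycle = t_ext + t_ret

t ≈ 4.45 s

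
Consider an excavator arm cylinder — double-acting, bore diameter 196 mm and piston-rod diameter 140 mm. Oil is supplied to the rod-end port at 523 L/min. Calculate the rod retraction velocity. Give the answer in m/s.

v ≈ 0.590 m/s

Rod-side annular area A_ann = π/4 × (196² − 140²) = 14780 mm^2
Flow into the rod-end port fills the annular volume.
v = Q / A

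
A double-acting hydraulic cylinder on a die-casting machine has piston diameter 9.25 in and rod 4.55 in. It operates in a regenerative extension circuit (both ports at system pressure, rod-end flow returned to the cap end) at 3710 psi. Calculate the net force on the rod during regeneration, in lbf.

F ≈ 60300 lbf

With equal pressure on both faces, forces on the annular region cancel; the net push is pressure × rod cross-section.
Rod cross-section A_rod = π/4 × (4.55 in)² = 16.26 in^2
F = P × A_rod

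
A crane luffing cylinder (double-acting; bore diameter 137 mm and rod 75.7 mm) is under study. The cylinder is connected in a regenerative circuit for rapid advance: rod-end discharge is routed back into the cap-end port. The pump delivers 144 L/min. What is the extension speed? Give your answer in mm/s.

v ≈ 533 mm/s

In regeneration the rod-end outflow joins the pump flow into the cap end, so the net volume the pump must supply per unit advance equals the rod cross-section area.
Rod cross-section A_rod = π/4 × (75.7 mm)² = 4501 mm^2
v = Q_pump / A_rod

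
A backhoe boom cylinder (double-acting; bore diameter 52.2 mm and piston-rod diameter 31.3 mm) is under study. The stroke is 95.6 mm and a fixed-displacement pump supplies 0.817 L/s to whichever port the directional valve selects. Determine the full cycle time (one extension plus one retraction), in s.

Cap-side area A_cap = π/4 × (52.2 mm)² = 2140 mm^2
Rod-side annular area A_ann = π/4 × (52.2² − 31.3²) = 1371 mm^2
t_ext = A_cap·L/Q = 0.2504 s
t_ret = A_ann·L/Q = 0.1604 s
t_cycle = t_ext + t_ret

t ≈ 0.411 s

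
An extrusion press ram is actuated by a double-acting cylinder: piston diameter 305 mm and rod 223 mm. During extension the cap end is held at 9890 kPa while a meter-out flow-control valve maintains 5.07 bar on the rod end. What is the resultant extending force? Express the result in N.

Cap-side area A_cap = π/4 × (305 mm)² = 73060 mm^2
Rod-side annular area A_ann = π/4 × (305² − 223²) = 34000 mm^2
Net thrust = P_cap·A_cap − P_rod·A_ann = 7.226e5 N − 17240 N

F ≈ 7.05e5 N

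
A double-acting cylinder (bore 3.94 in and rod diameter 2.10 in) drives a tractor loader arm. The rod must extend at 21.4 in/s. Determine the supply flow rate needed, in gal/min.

Cap-side area A_cap = π/4 × (3.94 in)² = 12.19 in^2
Q = A × v

Q ≈ 67.8 gal/min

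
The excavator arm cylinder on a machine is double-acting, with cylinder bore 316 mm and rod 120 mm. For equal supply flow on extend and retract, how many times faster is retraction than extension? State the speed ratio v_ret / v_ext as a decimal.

Cap-side area A_cap = π/4 × (316 mm)² = 78430 mm^2
Rod-side annular area A_ann = π/4 × (316² − 120²) = 67120 mm^2
For equal Q, v ∝ 1/A, so v_ret/v_ext = A_cap/A_ann.

v_ret/v_ext ≈ 1.17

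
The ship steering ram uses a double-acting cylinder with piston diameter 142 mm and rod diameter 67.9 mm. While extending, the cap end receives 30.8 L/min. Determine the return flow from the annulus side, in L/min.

Q_out ≈ 23.8 L/min

Cap-side area A_cap = π/4 × (142 mm)² = 15840 mm^2
Rod-side annular area A_ann = π/4 × (142² − 67.9²) = 12220 mm^2
Piston speed v = Q_in/A_cap; rod-end outflow Q_out = v × A_ann = Q_in × A_ann/A_cap.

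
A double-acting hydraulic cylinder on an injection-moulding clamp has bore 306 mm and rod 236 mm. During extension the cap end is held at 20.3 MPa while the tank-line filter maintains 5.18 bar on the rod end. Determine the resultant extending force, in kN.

F ≈ 1480 kN

Cap-side area A_cap = π/4 × (306 mm)² = 73540 mm^2
Rod-side annular area A_ann = π/4 × (306² − 236²) = 29800 mm^2
Net thrust = P_cap·A_cap − P_rod·A_ann = 1493 kN − 15.44 kN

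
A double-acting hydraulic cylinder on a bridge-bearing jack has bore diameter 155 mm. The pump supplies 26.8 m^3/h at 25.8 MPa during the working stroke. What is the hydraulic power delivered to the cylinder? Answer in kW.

W ≈ 192 kW

Hydraulic power = P × Q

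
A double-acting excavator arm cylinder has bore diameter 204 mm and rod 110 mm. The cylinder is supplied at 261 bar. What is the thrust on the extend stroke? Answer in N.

F ≈ 8.53e5 N

Cap-side area A_cap = π/4 × (204 mm)² = 32690 mm^2
F = P × A_cap = 261 bar × A_cap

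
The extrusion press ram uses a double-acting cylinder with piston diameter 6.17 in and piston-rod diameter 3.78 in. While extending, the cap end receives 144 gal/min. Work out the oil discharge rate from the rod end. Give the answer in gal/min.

Cap-side area A_cap = π/4 × (6.17 in)² = 29.90 in^2
Rod-side annular area A_ann = π/4 × (6.17² − 3.78²) = 18.68 in^2
Piston speed v = Q_in/A_cap; rod-end outflow Q_out = v × A_ann = Q_in × A_ann/A_cap.

Q_out ≈ 90.0 gal/min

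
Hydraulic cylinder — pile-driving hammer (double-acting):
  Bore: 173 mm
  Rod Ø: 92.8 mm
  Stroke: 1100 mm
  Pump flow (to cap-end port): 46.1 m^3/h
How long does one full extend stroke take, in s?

Cap-side area A_cap = π/4 × (173 mm)² = 23510 mm^2
Swept volume V = A × L; t = V / Q = A·L / Q

t ≈ 2.02 s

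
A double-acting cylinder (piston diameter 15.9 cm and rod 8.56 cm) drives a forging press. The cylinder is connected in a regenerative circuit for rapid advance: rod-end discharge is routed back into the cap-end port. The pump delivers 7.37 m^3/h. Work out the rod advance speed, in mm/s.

v ≈ 356 mm/s

In regeneration the rod-end outflow joins the pump flow into the cap end, so the net volume the pump must supply per unit advance equals the rod cross-section area.
Rod cross-section A_rod = π/4 × (8.56 cm)² = 57.55 cm^2
v = Q_pump / A_rod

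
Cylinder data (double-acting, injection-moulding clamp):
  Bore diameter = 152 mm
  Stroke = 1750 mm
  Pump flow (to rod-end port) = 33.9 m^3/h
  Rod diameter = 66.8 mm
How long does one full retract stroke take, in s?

Rod-side annular area A_ann = π/4 × (152² − 66.8²) = 14640 mm^2
Swept volume V = A × L; t = V / Q = A·L / Q

t ≈ 2.72 s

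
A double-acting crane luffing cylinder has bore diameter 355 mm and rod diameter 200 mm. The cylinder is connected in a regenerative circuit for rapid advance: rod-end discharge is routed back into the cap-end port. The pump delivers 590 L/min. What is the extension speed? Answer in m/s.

v ≈ 0.313 m/s

In regeneration the rod-end outflow joins the pump flow into the cap end, so the net volume the pump must supply per unit advance equals the rod cross-section area.
Rod cross-section A_rod = π/4 × (200 mm)² = 31420 mm^2
v = Q_pump / A_rod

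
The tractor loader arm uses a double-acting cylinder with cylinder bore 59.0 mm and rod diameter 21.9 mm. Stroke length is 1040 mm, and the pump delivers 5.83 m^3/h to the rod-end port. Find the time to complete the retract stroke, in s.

t ≈ 1.51 s

Rod-side annular area A_ann = π/4 × (59.0² − 21.9²) = 2357 mm^2
Swept volume V = A × L; t = V / Q = A·L / Q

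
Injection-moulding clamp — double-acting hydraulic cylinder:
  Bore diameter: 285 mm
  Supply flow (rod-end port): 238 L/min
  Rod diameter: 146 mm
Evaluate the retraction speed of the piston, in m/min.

Rod-side annular area A_ann = π/4 × (285² − 146²) = 47050 mm^2
Flow into the rod-end port fills the annular volume.
v = Q / A

v ≈ 5.06 m/min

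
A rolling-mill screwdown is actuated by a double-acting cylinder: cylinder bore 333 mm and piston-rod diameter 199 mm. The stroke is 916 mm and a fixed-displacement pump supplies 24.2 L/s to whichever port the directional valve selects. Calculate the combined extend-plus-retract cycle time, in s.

t ≈ 5.42 s

Cap-side area A_cap = π/4 × (333 mm)² = 87090 mm^2
Rod-side annular area A_ann = π/4 × (333² − 199²) = 55990 mm^2
t_ext = A_cap·L/Q = 3.297 s
t_ret = A_ann·L/Q = 2.119 s
t_cycle = t_ext + t_ret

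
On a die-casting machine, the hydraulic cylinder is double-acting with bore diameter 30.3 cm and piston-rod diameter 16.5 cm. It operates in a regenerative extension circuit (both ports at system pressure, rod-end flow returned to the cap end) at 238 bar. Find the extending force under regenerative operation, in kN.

With equal pressure on both faces, forces on the annular region cancel; the net push is pressure × rod cross-section.
Rod cross-section A_rod = π/4 × (16.5 cm)² = 213.8 cm^2
F = P × A_rod

F ≈ 509 kN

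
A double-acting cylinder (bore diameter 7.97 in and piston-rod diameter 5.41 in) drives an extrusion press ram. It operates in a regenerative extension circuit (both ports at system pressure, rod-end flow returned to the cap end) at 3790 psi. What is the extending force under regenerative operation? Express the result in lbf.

F ≈ 87100 lbf

With equal pressure on both faces, forces on the annular region cancel; the net push is pressure × rod cross-section.
Rod cross-section A_rod = π/4 × (5.41 in)² = 22.99 in^2
F = P × A_rod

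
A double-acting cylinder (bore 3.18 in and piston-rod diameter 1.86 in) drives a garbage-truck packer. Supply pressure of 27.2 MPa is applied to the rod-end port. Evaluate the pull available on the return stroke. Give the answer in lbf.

Rod-side annular area A_ann = π/4 × (3.18² − 1.86²) = 5.225 in^2
On retraction the pressure acts on the annular area (bore minus rod).
F = P × A_ann

F ≈ 20600 lbf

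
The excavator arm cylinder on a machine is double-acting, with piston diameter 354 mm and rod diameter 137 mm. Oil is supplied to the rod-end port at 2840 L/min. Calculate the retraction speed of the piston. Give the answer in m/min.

Rod-side annular area A_ann = π/4 × (354² − 137²) = 83680 mm^2
Flow into the rod-end port fills the annular volume.
v = Q / A

v ≈ 33.9 m/min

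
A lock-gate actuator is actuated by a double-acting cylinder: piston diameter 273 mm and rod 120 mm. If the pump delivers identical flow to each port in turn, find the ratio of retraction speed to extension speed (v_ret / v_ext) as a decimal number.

Cap-side area A_cap = π/4 × (273 mm)² = 58530 mm^2
Rod-side annular area A_ann = π/4 × (273² − 120²) = 47230 mm^2
For equal Q, v ∝ 1/A, so v_ret/v_ext = A_cap/A_ann.

v_ret/v_ext ≈ 1.24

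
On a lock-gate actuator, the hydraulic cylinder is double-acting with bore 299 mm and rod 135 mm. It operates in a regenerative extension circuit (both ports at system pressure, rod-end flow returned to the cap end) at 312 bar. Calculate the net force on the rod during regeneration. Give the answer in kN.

F ≈ 447 kN

With equal pressure on both faces, forces on the annular region cancel; the net push is pressure × rod cross-section.
Rod cross-section A_rod = π/4 × (135 mm)² = 14310 mm^2
F = P × A_rod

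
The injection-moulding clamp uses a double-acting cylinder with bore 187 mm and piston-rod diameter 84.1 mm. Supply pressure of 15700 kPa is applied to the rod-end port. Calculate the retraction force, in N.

F ≈ 3.44e5 N

Rod-side annular area A_ann = π/4 × (187² − 84.1²) = 21910 mm^2
On retraction the pressure acts on the annular area (bore minus rod).
F = P × A_ann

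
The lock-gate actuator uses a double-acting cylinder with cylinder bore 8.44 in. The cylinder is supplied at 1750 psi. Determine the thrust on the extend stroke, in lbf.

Cap-side area A_cap = π/4 × (8.44 in)² = 55.95 in^2
F = P × A_cap = 1750 psi × A_cap

F ≈ 97900 lbf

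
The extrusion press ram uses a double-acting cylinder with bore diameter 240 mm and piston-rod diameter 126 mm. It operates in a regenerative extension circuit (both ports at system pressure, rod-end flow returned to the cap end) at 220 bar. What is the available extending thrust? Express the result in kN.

With equal pressure on both faces, forces on the annular region cancel; the net push is pressure × rod cross-section.
Rod cross-section A_rod = π/4 × (126 mm)² = 12470 mm^2
F = P × A_rod

F ≈ 274 kN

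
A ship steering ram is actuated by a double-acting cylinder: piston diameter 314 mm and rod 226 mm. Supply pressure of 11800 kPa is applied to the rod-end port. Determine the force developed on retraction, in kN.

F ≈ 440 kN

Rod-side annular area A_ann = π/4 × (314² − 226²) = 37320 mm^2
On retraction the pressure acts on the annular area (bore minus rod).
F = P × A_ann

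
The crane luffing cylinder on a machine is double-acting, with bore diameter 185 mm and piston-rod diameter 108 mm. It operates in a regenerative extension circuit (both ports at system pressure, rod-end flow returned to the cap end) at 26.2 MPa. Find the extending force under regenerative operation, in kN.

With equal pressure on both faces, forces on the annular region cancel; the net push is pressure × rod cross-section.
Rod cross-section A_rod = π/4 × (108 mm)² = 9161 mm^2
F = P × A_rod

F ≈ 240 kN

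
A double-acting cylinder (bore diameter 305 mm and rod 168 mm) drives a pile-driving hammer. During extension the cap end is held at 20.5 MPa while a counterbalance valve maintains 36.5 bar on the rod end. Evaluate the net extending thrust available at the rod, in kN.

Cap-side area A_cap = π/4 × (305 mm)² = 73060 mm^2
Rod-side annular area A_ann = π/4 × (305² − 168²) = 50890 mm^2
Net thrust = P_cap·A_cap − P_rod·A_ann = 1498 kN − 185.8 kN

F ≈ 1310 kN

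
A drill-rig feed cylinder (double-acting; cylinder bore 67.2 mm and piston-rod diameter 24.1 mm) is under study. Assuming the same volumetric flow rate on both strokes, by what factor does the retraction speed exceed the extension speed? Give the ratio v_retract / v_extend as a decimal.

Cap-side area A_cap = π/4 × (67.2 mm)² = 3547 mm^2
Rod-side annular area A_ann = π/4 × (67.2² − 24.1²) = 3091 mm^2
For equal Q, v ∝ 1/A, so v_ret/v_ext = A_cap/A_ann.

v_ret/v_ext ≈ 1.15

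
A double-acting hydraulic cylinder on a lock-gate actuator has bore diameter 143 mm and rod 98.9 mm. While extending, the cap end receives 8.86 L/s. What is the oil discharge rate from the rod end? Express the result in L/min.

Cap-side area A_cap = π/4 × (143 mm)² = 16060 mm^2
Rod-side annular area A_ann = π/4 × (143² − 98.9²) = 8378 mm^2
Piston speed v = Q_in/A_cap; rod-end outflow Q_out = v × A_ann = Q_in × A_ann/A_cap.

Q_out ≈ 277 L/min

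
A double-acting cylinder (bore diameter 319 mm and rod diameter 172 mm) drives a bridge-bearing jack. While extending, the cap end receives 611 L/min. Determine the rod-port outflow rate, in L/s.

Q_out ≈ 7.22 L/s

Cap-side area A_cap = π/4 × (319 mm)² = 79920 mm^2
Rod-side annular area A_ann = π/4 × (319² − 172²) = 56690 mm^2
Piston speed v = Q_in/A_cap; rod-end outflow Q_out = v × A_ann = Q_in × A_ann/A_cap.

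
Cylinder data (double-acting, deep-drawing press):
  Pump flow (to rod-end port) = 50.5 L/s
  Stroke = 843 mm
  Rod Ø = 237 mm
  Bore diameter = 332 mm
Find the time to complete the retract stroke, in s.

t ≈ 0.709 s

Rod-side annular area A_ann = π/4 × (332² − 237²) = 42450 mm^2
Swept volume V = A × L; t = V / Q = A·L / Q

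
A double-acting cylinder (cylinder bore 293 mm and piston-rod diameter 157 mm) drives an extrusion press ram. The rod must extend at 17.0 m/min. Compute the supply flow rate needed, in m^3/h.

Q ≈ 68.8 m^3/h

Cap-side area A_cap = π/4 × (293 mm)² = 67430 mm^2
Q = A × v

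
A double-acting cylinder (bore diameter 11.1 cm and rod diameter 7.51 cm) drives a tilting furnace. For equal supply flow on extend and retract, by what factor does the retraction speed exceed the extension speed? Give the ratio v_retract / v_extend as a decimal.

Cap-side area A_cap = π/4 × (11.1 cm)² = 96.77 cm^2
Rod-side annular area A_ann = π/4 × (11.1² − 7.51²) = 52.47 cm^2
For equal Q, v ∝ 1/A, so v_ret/v_ext = A_cap/A_ann.

v_ret/v_ext ≈ 1.84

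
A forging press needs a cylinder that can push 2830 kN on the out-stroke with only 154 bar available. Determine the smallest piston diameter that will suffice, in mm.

D ≈ 484 mm

Extension force acts on the full piston face: F = P × (π/4)D².
D = √(4F / (πP)) = √(4 × 2830 kN / (π × 154 bar))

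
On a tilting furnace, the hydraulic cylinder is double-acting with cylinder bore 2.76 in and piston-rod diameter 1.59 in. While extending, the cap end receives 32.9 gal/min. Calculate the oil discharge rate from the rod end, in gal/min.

Q_out ≈ 22.0 gal/min

Cap-side area A_cap = π/4 × (2.76 in)² = 5.983 in^2
Rod-side annular area A_ann = π/4 × (2.76² − 1.59²) = 3.997 in^2
Piston speed v = Q_in/A_cap; rod-end outflow Q_out = v × A_ann = Q_in × A_ann/A_cap.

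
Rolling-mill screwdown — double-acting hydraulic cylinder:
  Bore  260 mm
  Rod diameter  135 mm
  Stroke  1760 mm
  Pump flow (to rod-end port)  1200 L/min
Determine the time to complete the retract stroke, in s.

t ≈ 3.41 s

Rod-side annular area A_ann = π/4 × (260² − 135²) = 38780 mm^2
Swept volume V = A × L; t = V / Q = A·L / Q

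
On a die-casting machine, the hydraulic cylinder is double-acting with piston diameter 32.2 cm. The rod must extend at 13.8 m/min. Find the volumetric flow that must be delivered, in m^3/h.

Q ≈ 67.4 m^3/h

Cap-side area A_cap = π/4 × (32.2 cm)² = 814.3 cm^2
Q = A × v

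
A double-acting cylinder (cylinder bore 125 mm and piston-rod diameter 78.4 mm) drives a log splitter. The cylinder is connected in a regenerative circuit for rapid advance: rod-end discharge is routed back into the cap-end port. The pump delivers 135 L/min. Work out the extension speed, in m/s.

v ≈ 0.466 m/s

In regeneration the rod-end outflow joins the pump flow into the cap end, so the net volume the pump must supply per unit advance equals the rod cross-section area.
Rod cross-section A_rod = π/4 × (78.4 mm)² = 4827 mm^2
v = Q_pump / A_rod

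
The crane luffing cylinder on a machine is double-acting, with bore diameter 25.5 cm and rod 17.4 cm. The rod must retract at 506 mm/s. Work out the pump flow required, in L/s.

Q ≈ 13.8 L/s

Rod-side annular area A_ann = π/4 × (25.5² − 17.4²) = 272.9 cm^2
Q = A × v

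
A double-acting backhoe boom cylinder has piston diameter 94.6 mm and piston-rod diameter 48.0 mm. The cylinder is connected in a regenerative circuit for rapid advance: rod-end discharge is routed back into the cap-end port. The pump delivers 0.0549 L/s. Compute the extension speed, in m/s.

In regeneration the rod-end outflow joins the pump flow into the cap end, so the net volume the pump must supply per unit advance equals the rod cross-section area.
Rod cross-section A_rod = π/4 × (48.0 mm)² = 1810 mm^2
v = Q_pump / A_rod

v ≈ 0.0303 m/s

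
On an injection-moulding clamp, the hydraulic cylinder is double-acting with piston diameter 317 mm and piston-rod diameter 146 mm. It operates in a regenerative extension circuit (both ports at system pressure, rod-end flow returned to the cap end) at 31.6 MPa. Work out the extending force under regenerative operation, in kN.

F ≈ 529 kN

With equal pressure on both faces, forces on the annular region cancel; the net push is pressure × rod cross-section.
Rod cross-section A_rod = π/4 × (146 mm)² = 16740 mm^2
F = P × A_rod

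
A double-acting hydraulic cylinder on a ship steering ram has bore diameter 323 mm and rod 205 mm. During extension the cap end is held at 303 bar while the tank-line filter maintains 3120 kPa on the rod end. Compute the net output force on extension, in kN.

F ≈ 2330 kN

Cap-side area A_cap = π/4 × (323 mm)² = 81940 mm^2
Rod-side annular area A_ann = π/4 × (323² − 205²) = 48930 mm^2
Net thrust = P_cap·A_cap − P_rod·A_ann = 2483 kN − 152.7 kN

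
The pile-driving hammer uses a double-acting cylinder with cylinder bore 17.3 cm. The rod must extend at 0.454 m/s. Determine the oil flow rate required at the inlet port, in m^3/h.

Q ≈ 38.4 m^3/h

Cap-side area A_cap = π/4 × (17.3 cm)² = 235.1 cm^2
Q = A × v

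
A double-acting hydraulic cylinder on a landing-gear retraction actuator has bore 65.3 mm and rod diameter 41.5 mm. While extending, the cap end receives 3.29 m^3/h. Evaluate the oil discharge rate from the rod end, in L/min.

Cap-side area A_cap = π/4 × (65.3 mm)² = 3349 mm^2
Rod-side annular area A_ann = π/4 × (65.3² − 41.5²) = 1996 mm^2
Piston speed v = Q_in/A_cap; rod-end outflow Q_out = v × A_ann = Q_in × A_ann/A_cap.

Q_out ≈ 32.7 L/min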